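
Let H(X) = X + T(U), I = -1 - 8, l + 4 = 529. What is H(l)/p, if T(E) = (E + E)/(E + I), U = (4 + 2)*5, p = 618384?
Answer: 3695/4328688 ≈ 0.00085361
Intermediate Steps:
l = 525 (l = -4 + 529 = 525)
I = -9
U = 30 (U = 6*5 = 30)
T(E) = 2*E/(-9 + E) (T(E) = (E + E)/(E - 9) = (2*E)/(-9 + E) = 2*E/(-9 + E))
H(X) = 20/7 + X (H(X) = X + 2*30/(-9 + 30) = X + 2*30/21 = X + 2*30*(1/21) = X + 20/7 = 20/7 + X)
H(l)/p = (20/7 + 525)/618384 = (3695/7)*(1/618384) = 3695/4328688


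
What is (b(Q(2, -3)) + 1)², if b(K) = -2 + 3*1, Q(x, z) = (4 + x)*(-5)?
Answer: 4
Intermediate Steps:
Q(x, z) = -20 - 5*x
b(K) = 1 (b(K) = -2 + 3 = 1)
(b(Q(2, -3)) + 1)² = (1 + 1)² = 2² = 4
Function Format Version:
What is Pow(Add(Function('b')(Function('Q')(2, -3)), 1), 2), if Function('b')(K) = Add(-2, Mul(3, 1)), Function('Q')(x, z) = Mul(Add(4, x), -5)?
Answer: 4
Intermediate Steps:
Function('Q')(x, z) = Add(-20, Mul(-5, x))
Function('b')(K) = 1 (Function('b')(K) = Add(-2, 3) = 1)
Pow(Add(Function('b')(Function('Q')(2, -3)), 1), 2) = Pow(Add(1, 1), 2) = Pow(2, 2) = 4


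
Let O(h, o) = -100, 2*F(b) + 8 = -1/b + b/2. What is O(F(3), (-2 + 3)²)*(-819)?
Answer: 81900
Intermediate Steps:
F(b) = -4 - 1/(2*b) + b/4 (F(b) = -4 + (-1/b + b/2)/2 = -4 + (b/2 - 1/b)/2 = -4 + (-1/(2*b) + b/4) = -4 - 1/(2*b) + b/4)
O(F(3), (-2 + 3)²)*(-819) = -100*(-819) = 81900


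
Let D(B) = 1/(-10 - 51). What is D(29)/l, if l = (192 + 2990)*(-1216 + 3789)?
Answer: -1/499424446 ≈ -2.0023e-9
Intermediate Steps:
D(B) = -1/61 (D(B) = 1/(-61) = -1/61)
l = 8187286 (l = 3182*2573 = 8187286)
D(29)/l = -1/61/8187286 = -1/61*1/8187286 = -1/499424446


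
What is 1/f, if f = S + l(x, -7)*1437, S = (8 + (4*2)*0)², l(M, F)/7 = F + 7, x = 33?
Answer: 1/64 ≈ 0.015625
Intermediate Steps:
l(M, F) = 49 + 7*F (l(M, F) = 7*(F + 7) = 7*(7 + F) = 49 + 7*F)
S = 64 (S = (8 + 8*0)² = (8 + 0)² = 8² = 64)
f = 64 (f = 64 + (49 + 7*(-7))*1437 = 64 + (49 - 49)*1437 = 64 + 0*1437 = 64 + 0 = 64)
1/f = 1/64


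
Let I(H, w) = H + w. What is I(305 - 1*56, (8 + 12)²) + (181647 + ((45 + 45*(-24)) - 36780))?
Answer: 144481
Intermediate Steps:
I(305 - 1*56, (8 + 12)²) + (181647 + ((45 + 45*(-24)) - 36780)) = ((305 - 1*56) + (8 + 12)²) + (181647 + ((45 + 45*(-24)) - 36780)) = ((305 - 56) + 20²) + (181647 + ((45 - 1080) - 36780)) = (249 + 400) + (181647 + (-1035 - 36780)) = 649 + (181647 - 37815) = 649 + 143832 = 144481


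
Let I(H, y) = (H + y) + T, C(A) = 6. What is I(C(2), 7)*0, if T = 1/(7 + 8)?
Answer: 0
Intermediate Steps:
T = 1/15 ≈ 0.066667
I(H, y) = 1/15 + H + y (I(H, y) = (H + y) + 1/15 = 1/15 + H + y)
I(C(2), 7)*0 = (1/15 + 6 + 7)*0 = (196/15)*0 = 0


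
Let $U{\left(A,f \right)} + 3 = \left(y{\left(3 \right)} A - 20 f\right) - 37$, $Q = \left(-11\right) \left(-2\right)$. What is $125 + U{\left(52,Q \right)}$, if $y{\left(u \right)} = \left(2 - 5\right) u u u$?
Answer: $-4567$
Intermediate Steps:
$Q = 22$
$y{\left(u \right)} = - 3 u^{3}$ ($y{\left(u \right)} = - 3 u^{2} u = - 3 u^{3}$)
$U{\left(A,f \right)} = -40 - 81 A - 20 f$ ($U{\left(A,f \right)} = -3 - \left(37 + 20 f - - 3 \cdot 3^{3} A\right) = -3 - \left(37 + 20 f - \left(-3\right) 27 A\right) = -3 - \left(37 + 20 f + 81 A\right) = -40 - 81 A - 20 f$)
$125 + U{\left(52,Q \right)} = 125 - 4692 = -4567$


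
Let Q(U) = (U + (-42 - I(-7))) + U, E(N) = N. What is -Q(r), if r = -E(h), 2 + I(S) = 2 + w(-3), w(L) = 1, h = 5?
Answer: 53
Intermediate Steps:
I(S) = 1 (I(S) = -2 + (2 + 1) = -2 + 3 = 1)
r = -5 (r = -1*5 = -5)
Q(U) = -43 + 2*U (Q(U) = (U + (-42 - 1*1)) + U = (U + (-42 - 1)) + U = (U - 43) + U = (-43 + U) + U = -43 + 2*U)
-Q(r) = -(-43 + 2*(-5)) = -(-43 - 10) = -1*(-53) = 53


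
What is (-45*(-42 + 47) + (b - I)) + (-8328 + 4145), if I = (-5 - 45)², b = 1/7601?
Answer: -52507707/7601 ≈ -6908.0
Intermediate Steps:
b = 1/7601 ≈ 0.00013156
I = 2500 (I = (-50)² = 2500)
(-45*(-42 + 47) + (b - I)) + (-8328 + 4145) = (-45*(-42 + 47) + (1/7601 - 1*2500)) + (-8328 + 4145) = (-45*5 + (1/7601 - 2500)) - 4183 = (-225 - 19002499/7601) - 4183 = -20712724/7601 - 4183 = -52507707/7601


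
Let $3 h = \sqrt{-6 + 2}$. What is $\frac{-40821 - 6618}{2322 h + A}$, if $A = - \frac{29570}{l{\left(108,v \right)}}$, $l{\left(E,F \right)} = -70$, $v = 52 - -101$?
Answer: $- \frac{981939861}{126162745} + \frac{3598343028 i}{126162745} \approx -7.7831 + 28.521 i$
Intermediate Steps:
$v = 153$ ($v = 52 + 101 = 153$)
$h = \frac{2 i}{3}$ ($h = \frac{\sqrt{-6 + 2}}{3} = \frac{\sqrt{-4}}{3} = \frac{2 i}{3} \approx 0.66667 i$)
$A = \frac{2957}{7}$ ($A = - \frac{29570}{-70} = \left(-29570\right) \left(- \frac{1}{70}\right) = \frac{2957}{7} \approx 422.43$)
$\frac{-40821 - 6618}{2322 h + A} = \frac{-40821 - 6618}{2322 \frac{2 i}{3} + \frac{2957}{7}} = - \frac{47439}{1548 i + \frac{2957}{7}} = - \frac{47439}{\frac{2957}{7} + 1548 i} = - 47439 \frac{49 \left(\frac{2957}{7} - 1548 i\right)}{126162745} = - \frac{2324511 \left(\frac{2957}{7} - 1548 i\right)}{126162745}$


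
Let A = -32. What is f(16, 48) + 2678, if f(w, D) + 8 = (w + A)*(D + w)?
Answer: 1646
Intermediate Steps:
f(w, D) = -8 + (-32 + w)*(D + w) (f(w, D) = -8 + (w - 32)*(D + w) = -8 + (-32 + w)*(D + w))
f(16, 48) + 2678 = (-8 + 16² - 32*48 - 32*16 + 48*16) + 2678 = (-8 + 256 - 1536 - 512 + 768) + 2678 = -1032 + 2678 = 1646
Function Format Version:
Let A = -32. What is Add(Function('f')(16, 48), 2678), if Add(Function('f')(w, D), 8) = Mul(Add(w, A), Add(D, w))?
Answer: 1646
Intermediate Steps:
Function('f')(w, D) = Add(-8, Mul(Add(-32, w), Add(D, w))) (Function('f')(w, D) = Add(-8, Mul(Add(w, -32), Add(D, w))) = Add(-8, Mul(Add(-32, w), Add(D, w))))
Add(Function('f')(16, 48), 2678) = Add(Add(-8, Pow(16, 2), Mul(-32, 48), Mul(-32, 16), Mul(48, 16)), 2678) = Add(Add(-8, 256, -1536, -512, 768), 2678) = Add(-1032, 2678) = 1646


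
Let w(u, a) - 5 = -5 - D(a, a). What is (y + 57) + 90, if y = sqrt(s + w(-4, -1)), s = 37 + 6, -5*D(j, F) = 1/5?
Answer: 147 + 2*sqrt(269)/5 ≈ 153.56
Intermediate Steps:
D(j, F) = -1/25 (D(j, F) = -1/(5*5) = -1/5*1/5 = -1/25)
w(u, a) = 1/25 (w(u, a) = 5 + (-5 - 1*(-1/25)) = 5 + (-5 + 1/25) = 5 - 124/25 = 1/25)
s = 43
y = 2*sqrt(269)/5 (y = sqrt(43 + 1/25) = sqrt(1076/25) = 2*sqrt(269)/5 ≈ 6.5605)
(y + 57) + 90 = (2*sqrt(269)/5 + 57) + 90 = (57 + 2*sqrt(269)/5) + 90 = 147 + 2*sqrt(269)/5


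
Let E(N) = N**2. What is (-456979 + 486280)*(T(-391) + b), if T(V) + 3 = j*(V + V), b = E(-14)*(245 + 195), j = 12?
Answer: 2251869753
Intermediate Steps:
b = 86240 (b = (-14)**2*(245 + 195) = 196*440 = 86240)
T(V) = -3 + 24*V (T(V) = -3 + 12*(V + V) = -3 + 12*(2*V) = -3 + 24*V)
(-456979 + 486280)*(T(-391) + b) = (-456979 + 486280)*((-3 + 24*(-391)) + 86240) = 29301*((-3 - 9384) + 86240) = 29301*(-9387 + 86240) = 29301*76853 = 2251869753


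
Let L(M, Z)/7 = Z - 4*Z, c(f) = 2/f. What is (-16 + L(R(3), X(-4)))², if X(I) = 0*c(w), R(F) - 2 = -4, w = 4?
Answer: 256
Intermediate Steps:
R(F) = -2 (R(F) = 2 - 4 = -2)
X(I) = 0 (X(I) = 0*(2/4) = 0*(2*(¼)) = 0*(½) = 0)
L(M, Z) = -21*Z (L(M, Z) = 7*(Z - 4*Z) = 7*(-3*Z) = -21*Z)
(-16 + L(R(3), X(-4)))² = (-16 - 21*0)² = (-16 + 0)² = (-16)² = 256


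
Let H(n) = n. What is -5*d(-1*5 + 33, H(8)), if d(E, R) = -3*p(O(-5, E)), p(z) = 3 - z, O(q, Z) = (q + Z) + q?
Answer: -225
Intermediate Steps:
O(q, Z) = Z + 2*q (O(q, Z) = (Z + q) + q = Z + 2*q)
d(E, R) = -39 + 3*E (d(E, R) = -3*(3 - (E + 2*(-5))) = -3*(3 - (E - 10)) = -3*(3 - (-10 + E)) = -3*(3 + (10 - E)) = -3*(13 - E) = -39 + 3*E)
-5*d(-1*5 + 33, H(8)) = -5*(-39 + 3*(-1*5 + 33)) = -5*(-39 + 3*(-5 + 33)) = -5*(-39 + 3*28) = -5*(-39 + 84) = -5*45 = -225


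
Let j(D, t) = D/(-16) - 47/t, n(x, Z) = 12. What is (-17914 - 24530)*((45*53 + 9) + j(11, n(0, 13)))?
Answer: -405662067/4 ≈ -1.0142e+8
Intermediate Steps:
j(D, t) = -47/t - D/16 (j(D, t) = D*(-1/16) - 47/t = -D/16 - 47/t = -47/t - D/16)
(-17914 - 24530)*((45*53 + 9) + j(11, n(0, 13))) = (-17914 - 24530)*((45*53 + 9) + (-47/12 - 1/16*11)) = -42444*((2385 + 9) + (-47*1/12 - 11/16)) = -42444*(2394 + (-47/12 - 11/16)) = -42444*(2394 - 221/48) = -42444*114691/48 = -405662067/4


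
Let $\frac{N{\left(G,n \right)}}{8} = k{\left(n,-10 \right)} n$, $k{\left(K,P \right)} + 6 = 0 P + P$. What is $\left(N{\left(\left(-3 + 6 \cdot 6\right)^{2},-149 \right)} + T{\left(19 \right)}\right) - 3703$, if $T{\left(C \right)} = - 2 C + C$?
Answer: $15350$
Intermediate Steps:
$k{\left(K,P \right)} = -6 + P$ ($k{\left(K,P \right)} = -6 + \left(0 P + P\right) = -6 + \left(0 + P\right) = -6 + P$)
$N{\left(G,n \right)} = - 128 n$ ($N{\left(G,n \right)} = 8 \left(-6 - 10\right) n = 8 \left(- 16 n\right) = - 128 n$)
$T{\left(C \right)} = - C$
$\left(N{\left(\left(-3 + 6 \cdot 6\right)^{2},-149 \right)} + T{\left(19 \right)}\right) - 3703 = \left(\left(-128\right) \left(-149\right) - 19\right) - 3703 = \left(19072 - 19\right) - 3703 = 19053 - 3703 = 15350$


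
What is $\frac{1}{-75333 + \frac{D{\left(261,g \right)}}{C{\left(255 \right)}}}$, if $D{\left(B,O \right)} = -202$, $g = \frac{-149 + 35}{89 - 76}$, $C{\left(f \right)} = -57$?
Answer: $- \frac{57}{4293779} \approx -1.3275 \cdot 10^{-5}$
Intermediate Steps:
$g = - \frac{114}{13} \approx -8.7692$
$\frac{1}{-75333 + \frac{D{\left(261,g \right)}}{C{\left(255 \right)}}} = \frac{1}{-75333 - \frac{202}{-57}} = \frac{1}{-75333 - - \frac{202}{57}} = \frac{1}{-75333 + \frac{202}{57}} = \frac{1}{- \frac{4293779}{57}} = - \frac{57}{4293779}$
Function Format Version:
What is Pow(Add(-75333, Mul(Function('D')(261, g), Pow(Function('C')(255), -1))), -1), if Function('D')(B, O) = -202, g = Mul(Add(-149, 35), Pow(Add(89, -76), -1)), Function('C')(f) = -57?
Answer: Rational(-57, 4293779) ≈ -1.3275e-5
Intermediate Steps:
g = Rational(-114, 13) (g = Mul(-114, Pow(13, -1)) = Mul(-114, Rational(1, 13)) = Rational(-114, 13) ≈ -8.7692)
Pow(Add(-75333, Mul(Function('D')(261, g), Pow(Function('C')(255), -1))), -1) = Pow(Add(-75333, Mul(-202, Pow(-57, -1))), -1) = Pow(Add(-75333, Mul(-202, Rational(-1, 57))), -1) = Pow(Add(-75333, Rational(202, 57)), -1) = Pow(Rational(-4293779, 57), -1) = Rational(-57, 4293779)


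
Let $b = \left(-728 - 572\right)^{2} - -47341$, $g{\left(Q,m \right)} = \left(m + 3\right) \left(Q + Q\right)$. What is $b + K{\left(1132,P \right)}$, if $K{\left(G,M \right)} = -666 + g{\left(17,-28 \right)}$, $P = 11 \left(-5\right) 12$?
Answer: $1735825$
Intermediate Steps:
$P = -660$ ($P = \left(-55\right) 12 = -660$)
$g{\left(Q,m \right)} = 2 Q \left(3 + m\right)$ ($g{\left(Q,m \right)} = \left(3 + m\right) 2 Q = 2 Q \left(3 + m\right)$)
$K{\left(G,M \right)} = -1516$ ($K{\left(G,M \right)} = -666 + 2 \cdot 17 \left(3 - 28\right) = -666 + 2 \cdot 17 \left(-25\right) = -666 - 850 = -1516$)
$b = 1737341$ ($b = \left(-1300\right)^{2} + 47341 = 1690000 + 47341 = 1737341$)
$b + K{\left(1132,P \right)} = 1737341 - 1516 = 1735825$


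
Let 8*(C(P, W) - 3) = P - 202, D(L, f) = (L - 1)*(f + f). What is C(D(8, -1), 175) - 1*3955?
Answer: -3979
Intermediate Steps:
D(L, f) = 2*f*(-1 + L) (D(L, f) = (-1 + L)*(2*f) = 2*f*(-1 + L))
C(P, W) = -89/4 + P/8 (C(P, W) = 3 + (P - 202)/8 = 3 + (-202 + P)/8 = 3 + (-101/4 + P/8) = -89/4 + P/8)
C(D(8, -1), 175) - 1*3955 = (-89/4 + (2*(-1)*(-1 + 8))/8) - 1*3955 = (-89/4 + (2*(-1)*7)/8) - 3955 = (-89/4 + (1/8)*(-14)) - 3955 = (-89/4 - 7/4) - 3955 = -24 - 3955 = -3979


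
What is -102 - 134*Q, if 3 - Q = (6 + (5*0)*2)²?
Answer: 4320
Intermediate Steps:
Q = -33 (Q = 3 - (6 + (5*0)*2)² = 3 - (6 + 0*2)² = 3 - (6 + 0)² = 3 - 1*6² = 3 - 1*36 = 3 - 36 = -33)
-102 - 134*Q = -102 - 134*(-33) = -102 + 4422 = 4320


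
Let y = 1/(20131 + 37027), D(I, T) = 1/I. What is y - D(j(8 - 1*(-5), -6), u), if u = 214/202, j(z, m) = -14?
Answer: 14293/200053 ≈ 0.071446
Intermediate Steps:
u = 107/101 (u = 214*(1/202) = 107/101 ≈ 1.0594)
y = 1/57158 ≈ 1.7495e-5
y - D(j(8 - 1*(-5), -6), u) = 1/57158 - 1/(-14) = 1/57158 - 1*(-1/14) = 1/57158 + 1/14 = 14293/200053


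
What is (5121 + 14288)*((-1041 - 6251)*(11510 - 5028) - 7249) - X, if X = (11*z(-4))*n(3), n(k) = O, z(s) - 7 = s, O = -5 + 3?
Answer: -917540930071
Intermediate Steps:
O = -2
z(s) = 7 + s
n(k) = -2
X = -66 (X = (11*(7 - 4))*(-2) = (11*3)*(-2) = 33*(-2) = -66)
(5121 + 14288)*((-1041 - 6251)*(11510 - 5028) - 7249) - X = (5121 + 14288)*((-1041 - 6251)*(11510 - 5028) - 7249) - 1*(-66) = 19409*(-7292*6482 - 7249) + 66 = 19409*(-47266744 - 7249) + 66 = 19409*(-47273993) + 66 = -917540930137 + 66 = -917540930071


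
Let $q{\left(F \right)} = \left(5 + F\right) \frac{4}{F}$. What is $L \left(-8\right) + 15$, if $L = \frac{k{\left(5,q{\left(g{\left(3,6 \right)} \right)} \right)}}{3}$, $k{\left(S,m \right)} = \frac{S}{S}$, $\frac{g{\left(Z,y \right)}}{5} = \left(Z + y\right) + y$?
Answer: $\frac{37}{3} \approx 12.333$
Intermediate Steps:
$g{\left(Z,y \right)} = 5 Z + 10 y$ ($g{\left(Z,y \right)} = 5 \left(\left(Z + y\right) + y\right) = 5 \left(Z + 2 y\right) = 5 Z + 10 y$)
$q{\left(F \right)} = \frac{4 \left(5 + F\right)}{F}$
$k{\left(S,m \right)} = 1$
$L = \frac{1}{3}$ ($L = 1 \cdot \frac{1}{3} = \frac{1}{3} \approx 0.33333$)
$L \left(-8\right) + 15 = \frac{1}{3} \left(-8\right) + 15 = - \frac{8}{3} + 15 = \frac{37}{3}$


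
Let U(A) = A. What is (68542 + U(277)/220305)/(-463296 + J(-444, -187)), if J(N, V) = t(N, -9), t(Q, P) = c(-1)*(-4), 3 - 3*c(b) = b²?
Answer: -15100145587/102067012760 ≈ -0.14794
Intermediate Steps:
c(b) = 1 - b²/3
t(Q, P) = -8/3 (t(Q, P) = (1 - ⅓*(-1)²)*(-4) = (1 - ⅓*1)*(-4) = (1 - ⅓)*(-4) = (⅔)*(-4) = -8/3)
J(N, V) = -8/3
(68542 + U(277)/220305)/(-463296 + J(-444, -187)) = (68542 + 277/220305)/(-463296 - 8/3) = (68542 + 277*(1/220305))/(-1389896/3) = (68542 + 277/220305)*(-3/1389896) = (15100145587/220305)*(-3/1389896) = -15100145587/102067012760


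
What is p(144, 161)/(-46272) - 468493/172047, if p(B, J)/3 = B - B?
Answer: -468493/172047 ≈ -2.7231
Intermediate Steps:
p(B, J) = 0 (p(B, J) = 3*(B - B) = 3*0 = 0)
p(144, 161)/(-46272) - 468493/172047 = 0/(-46272) - 468493/172047 = 0*(-1/46272) - 468493*1/172047 = 0 - 468493/172047 = -468493/172047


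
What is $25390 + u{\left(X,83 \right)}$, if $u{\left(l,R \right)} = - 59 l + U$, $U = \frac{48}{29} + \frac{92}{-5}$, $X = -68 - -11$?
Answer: $\frac{4166757}{145} \approx 28736.0$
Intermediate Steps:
$X = -57$ ($X = -68 + 11 = -57$)
$U = - \frac{2428}{145}$ ($U = 48 \cdot \frac{1}{29} + 92 \left(- \frac{1}{5}\right) = \frac{48}{29} - \frac{92}{5} = - \frac{2428}{145} \approx -16.745$)
$u{\left(l,R \right)} = - \frac{2428}{145} - 59 l$ ($u{\left(l,R \right)} = - 59 l - \frac{2428}{145} = - \frac{2428}{145} - 59 l$)
$25390 + u{\left(X,83 \right)} = 25390 - - \frac{485207}{145} = 25390 + \left(- \frac{2428}{145} + 3363\right) = 25390 + \frac{485207}{145} = \frac{4166757}{145}$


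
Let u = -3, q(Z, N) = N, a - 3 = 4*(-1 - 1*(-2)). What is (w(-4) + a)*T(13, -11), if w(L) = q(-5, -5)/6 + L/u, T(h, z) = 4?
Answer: 30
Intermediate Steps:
a = 7 (a = 3 + 4*(-1 - 1*(-2)) = 3 + 4*(-1 + 2) = 3 + 4*1 = 3 + 4 = 7)
w(L) = -⅚ - L/3 (w(L) = -5/6 + L/(-3) = -5*⅙ + L*(-⅓) = -⅚ - L/3)
(w(-4) + a)*T(13, -11) = ((-⅚ - ⅓*(-4)) + 7)*4 = ((-⅚ + 4/3) + 7)*4 = (½ + 7)*4 = (15/2)*4 = 30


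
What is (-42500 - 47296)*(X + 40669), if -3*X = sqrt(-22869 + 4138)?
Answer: -3651913524 + 29932*I*sqrt(18731) ≈ -3.6519e+9 + 4.0965e+6*I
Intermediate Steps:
X = -I*sqrt(18731)/3 (X = -sqrt(-22869 + 4138)/3 = -I*sqrt(18731)/3 ≈ -45.62*I)
(-42500 - 47296)*(X + 40669) = (-42500 - 47296)*(-I*sqrt(18731)/3 + 40669) = -89796*(40669 - I*sqrt(18731)/3) = -3651913524 + 29932*I*sqrt(18731)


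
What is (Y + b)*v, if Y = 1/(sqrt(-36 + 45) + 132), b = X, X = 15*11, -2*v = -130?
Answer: 289588/27 ≈ 10725.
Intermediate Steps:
v = 65 (v = -1/2*(-130) = 65)
X = 165
b = 165
Y = 1/135 (Y = 1/(sqrt(9) + 132) = 1/(3 + 132) = 1/135 ≈ 0.0074074)
(Y + b)*v = (1/135 + 165)*65 = (22276/135)*65 = 289588/27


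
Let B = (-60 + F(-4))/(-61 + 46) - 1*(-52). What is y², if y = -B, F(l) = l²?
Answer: 678976/225 ≈ 3017.7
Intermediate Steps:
B = 824/15 (B = (-60 + (-4)²)/(-61 + 46) - 1*(-52) = (-60 + 16)/(-15) + 52 = -44*(-1/15) + 52 = 44/15 + 52 = 824/15 ≈ 54.933)
y = -824/15 (y = -1*824/15 = -824/15 ≈ -54.933)
y² = (-824/15)² = 678976/225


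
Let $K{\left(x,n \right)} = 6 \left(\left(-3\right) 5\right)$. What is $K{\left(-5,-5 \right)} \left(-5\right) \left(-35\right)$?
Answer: $-15750$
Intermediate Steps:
$K{\left(x,n \right)} = -90$ ($K{\left(x,n \right)} = 6 \left(-15\right) = -90$)
$K{\left(-5,-5 \right)} \left(-5\right) \left(-35\right) = \left(-90\right) \left(-5\right) \left(-35\right) = 450 \left(-35\right) = -15750$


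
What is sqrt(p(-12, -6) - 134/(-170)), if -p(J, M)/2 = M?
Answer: sqrt(92395)/85 ≈ 3.5761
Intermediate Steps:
p(J, M) = -2*M
sqrt(p(-12, -6) - 134/(-170)) = sqrt(-2*(-6) - 134/(-170)) = sqrt(12 - 134*(-1/170)) = sqrt(12 + 67/85) = sqrt(1087/85) = sqrt(92395)/85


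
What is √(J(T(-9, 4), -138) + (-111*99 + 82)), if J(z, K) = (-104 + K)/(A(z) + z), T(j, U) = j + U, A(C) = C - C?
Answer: I*√271465/5 ≈ 104.2*I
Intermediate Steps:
A(C) = 0
T(j, U) = U + j
J(z, K) = (-104 + K)/z (J(z, K) = (-104 + K)/(0 + z) = (-104 + K)/z)
√(J(T(-9, 4), -138) + (-111*99 + 82)) = √((-104 - 138)/(4 - 9) + (-111*99 + 82)) = √(-242/(-5) + (-10989 + 82)) = √(-⅕*(-242) - 10907) = √(242/5 - 10907) = √(-54293/5) = I*√271465/5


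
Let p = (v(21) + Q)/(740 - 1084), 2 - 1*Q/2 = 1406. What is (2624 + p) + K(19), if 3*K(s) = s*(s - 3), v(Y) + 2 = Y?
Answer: 2820911/1032 ≈ 2733.4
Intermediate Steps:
Q = -2808 (Q = 4 - 2*1406 = 4 - 2812 = -2808)
v(Y) = -2 + Y
K(s) = s*(-3 + s)/3 (K(s) = (s*(s - 3))/3 = (s*(-3 + s))/3 = s*(-3 + s)/3)
p = 2789/344 (p = ((-2 + 21) - 2808)/(740 - 1084) = (19 - 2808)/(-344) = -2789*(-1/344) = 2789/344 ≈ 8.1076)
(2624 + p) + K(19) = (2624 + 2789/344) + (⅓)*19*(-3 + 19) = 905445/344 + (⅓)*19*16 = 905445/344 + 304/3 = 2820911/1032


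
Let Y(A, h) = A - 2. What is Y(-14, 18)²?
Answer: 256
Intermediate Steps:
Y(A, h) = -2 + A
Y(-14, 18)² = (-2 - 14)² = (-16)² = 256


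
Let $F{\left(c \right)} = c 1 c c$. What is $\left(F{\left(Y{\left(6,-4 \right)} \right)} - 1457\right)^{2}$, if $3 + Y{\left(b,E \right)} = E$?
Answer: $3240000$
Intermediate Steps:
$Y{\left(b,E \right)} = -3 + E$
$F{\left(c \right)} = c^{3}$ ($F{\left(c \right)} = c c c = c^{2} c = c^{3}$)
$\left(F{\left(Y{\left(6,-4 \right)} \right)} - 1457\right)^{2} = \left(\left(-3 - 4\right)^{3} - 1457\right)^{2} = \left(\left(-7\right)^{3} - 1457\right)^{2} = \left(-343 - 1457\right)^{2} = \left(-1800\right)^{2} = 3240000$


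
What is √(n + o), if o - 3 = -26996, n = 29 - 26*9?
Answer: 3*I*√3022 ≈ 164.92*I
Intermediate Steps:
n = -205 (n = 29 - 234 = -205)
o = -26993 (o = 3 - 26996 = -26993)
√(n + o) = √(-205 - 26993) = √(-27198) = 3*I*√3022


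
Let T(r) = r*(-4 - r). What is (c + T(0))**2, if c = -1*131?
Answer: 17161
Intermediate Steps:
c = -131
(c + T(0))**2 = (-131 - 1*0*(4 + 0))**2 = (-131 - 1*0*4)**2 = (-131 + 0)**2 = (-131)**2 = 17161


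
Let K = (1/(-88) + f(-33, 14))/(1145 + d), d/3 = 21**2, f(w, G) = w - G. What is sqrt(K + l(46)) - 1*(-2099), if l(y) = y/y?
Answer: 2099 + sqrt(2891899978)/54296 ≈ 2100.0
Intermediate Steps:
d = 1323 (d = 3*21**2 = 3*441 = 1323)
K = -4137/217184 (K = (1/(-88) + (-33 - 1*14))/(1145 + 1323) = (-1/88 + (-33 - 14))/2468 = (-1/88 - 47)*(1/2468) = -4137/88*1/2468 = -4137/217184 ≈ -0.019048)
l(y) = 1
sqrt(K + l(46)) - 1*(-2099) = sqrt(-4137/217184 + 1) - 1*(-2099) = sqrt(213047/217184) + 2099 = sqrt(2891899978)/54296 + 2099 = 2099 + sqrt(2891899978)/54296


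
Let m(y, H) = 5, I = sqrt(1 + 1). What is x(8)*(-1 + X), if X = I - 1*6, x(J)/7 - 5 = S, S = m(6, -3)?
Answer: -490 + 70*sqrt(2) ≈ -391.00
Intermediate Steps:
I = sqrt(2) ≈ 1.4142
S = 5
x(J) = 70 (x(J) = 35 + 7*5 = 35 + 35 = 70)
X = -6 + sqrt(2) (X = sqrt(2) - 1*6 = sqrt(2) - 6 = -6 + sqrt(2) ≈ -4.5858)
x(8)*(-1 + X) = 70*(-1 + (-6 + sqrt(2))) = 70*(-7 + sqrt(2)) = -490 + 70*sqrt(2)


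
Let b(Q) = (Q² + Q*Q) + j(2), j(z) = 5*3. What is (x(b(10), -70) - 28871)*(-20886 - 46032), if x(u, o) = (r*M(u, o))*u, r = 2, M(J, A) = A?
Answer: 3946221378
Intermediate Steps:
j(z) = 15
b(Q) = 15 + 2*Q² (b(Q) = (Q² + Q*Q) + 15 = (Q² + Q²) + 15 = 2*Q² + 15 = 15 + 2*Q²)
x(u, o) = 2*o*u (x(u, o) = (2*o)*u = 2*o*u)
(x(b(10), -70) - 28871)*(-20886 - 46032) = (2*(-70)*(15 + 2*10²) - 28871)*(-20886 - 46032) = (2*(-70)*(15 + 2*100) - 28871)*(-66918) = (2*(-70)*(15 + 200) - 28871)*(-66918) = (2*(-70)*215 - 28871)*(-66918) = (-30100 - 28871)*(-66918) = -58971*(-66918) = 3946221378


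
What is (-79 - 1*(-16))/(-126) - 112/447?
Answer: 223/894 ≈ 0.24944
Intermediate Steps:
(-79 - 1*(-16))/(-126) - 112/447 = (-79 + 16)*(-1/126) - 112*1/447 = -63*(-1/126) - 112/447 = 1/2 - 112/447 = 223/894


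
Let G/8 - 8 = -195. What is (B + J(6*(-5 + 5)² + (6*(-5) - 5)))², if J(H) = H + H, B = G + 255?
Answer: 1718721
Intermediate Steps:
G = -1496 (G = 64 + 8*(-195) = 64 - 1560 = -1496)
B = -1241 (B = -1496 + 255 = -1241)
J(H) = 2*H
(B + J(6*(-5 + 5)² + (6*(-5) - 5)))² = (-1241 + 2*(6*(-5 + 5)² + (6*(-5) - 5)))² = (-1241 + 2*(6*0² + (-30 - 5)))² = (-1241 + 2*(6*0 - 35))² = (-1241 + 2*(0 - 35))² = (-1241 + 2*(-35))² = (-1241 - 70)² = (-1311)² = 1718721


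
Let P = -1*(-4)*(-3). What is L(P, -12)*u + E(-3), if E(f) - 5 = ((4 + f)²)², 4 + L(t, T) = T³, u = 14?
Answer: -24242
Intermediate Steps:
P = -12 (P = 4*(-3) = -12)
L(t, T) = -4 + T³
E(f) = 5 + (4 + f)⁴ (E(f) = 5 + ((4 + f)²)² = 5 + (4 + f)⁴)
L(P, -12)*u + E(-3) = (-4 + (-12)³)*14 + (5 + (4 - 3)⁴) = (-4 - 1728)*14 + (5 + 1⁴) = -1732*14 + (5 + 1) = -24248 + 6 = -24242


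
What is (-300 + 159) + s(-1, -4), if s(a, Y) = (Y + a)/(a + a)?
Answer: -277/2 ≈ -138.50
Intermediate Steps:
s(a, Y) = (Y + a)/(2*a) (s(a, Y) = (Y + a)/((2*a)) = (Y + a)*(1/(2*a)) = (Y + a)/(2*a))
(-300 + 159) + s(-1, -4) = (-300 + 159) + (1/2)*(-4 - 1)/(-1) = -141 + (1/2)*(-1)*(-5) = -141 + 5/2 = -277/2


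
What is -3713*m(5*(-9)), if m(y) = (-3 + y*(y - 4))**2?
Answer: -18003609252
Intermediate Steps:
m(y) = (-3 + y*(-4 + y))**2
-3713*m(5*(-9)) = -3713*(3 - (5*(-9))**2 + 4*(5*(-9)))**2 = -3713*(3 - 1*(-45)**2 + 4*(-45))**2 = -3713*(3 - 1*2025 - 180)**2 = -3713*(3 - 2025 - 180)**2 = -3713*(-2202)**2 = -3713*4848804 = -18003609252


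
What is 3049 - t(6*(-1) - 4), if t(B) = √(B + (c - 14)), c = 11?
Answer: 3049 - I*√13 ≈ 3049.0 - 3.6056*I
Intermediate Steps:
t(B) = √(-3 + B) (t(B) = √(B + (11 - 14)) = √(B - 3) = √(-3 + B))
3049 - t(6*(-1) - 4) = 3049 - √(-3 + (6*(-1) - 4)) = 3049 - √(-3 + (-6 - 4)) = 3049 - √(-3 - 10) = 3049 - √(-13) = 3049 - I*√13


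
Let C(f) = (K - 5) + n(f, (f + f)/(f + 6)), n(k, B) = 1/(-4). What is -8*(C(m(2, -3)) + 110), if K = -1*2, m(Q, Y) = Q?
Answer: -822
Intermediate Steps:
n(k, B) = -1/4
K = -2
C(f) = -29/4 (C(f) = (-2 - 5) - 1/4 = -7 - 1/4 = -29/4)
-8*(C(m(2, -3)) + 110) = -8*(-29/4 + 110) = -8*411/4 = -822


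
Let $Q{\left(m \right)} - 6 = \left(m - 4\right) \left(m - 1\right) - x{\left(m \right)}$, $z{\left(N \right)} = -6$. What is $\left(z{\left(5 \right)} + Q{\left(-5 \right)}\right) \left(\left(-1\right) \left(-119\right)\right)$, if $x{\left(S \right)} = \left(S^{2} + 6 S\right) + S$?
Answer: $7616$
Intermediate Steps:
$x{\left(S \right)} = S^{2} + 7 S$
$Q{\left(m \right)} = 6 + \left(-1 + m\right) \left(-4 + m\right) - m \left(7 + m\right)$ ($Q{\left(m \right)} = 6 - \left(m \left(7 + m\right) - \left(m - 4\right) \left(m - 1\right)\right) = 6 - \left(m \left(7 + m\right) - \left(-4 + m\right) \left(-1 + m\right)\right) = 6 - \left(m \left(7 + m\right) - \left(-1 + m\right) \left(-4 + m\right)\right) = 6 + \left(-1 + m\right) \left(-4 + m\right) - m \left(7 + m\right)$)
$\left(z{\left(5 \right)} + Q{\left(-5 \right)}\right) \left(\left(-1\right) \left(-119\right)\right) = \left(-6 + \left(10 - -60\right)\right) \left(\left(-1\right) \left(-119\right)\right) = \left(-6 + \left(10 + 60\right)\right) 119 = \left(-6 + 70\right) 119 = 64 \cdot 119 = 7616$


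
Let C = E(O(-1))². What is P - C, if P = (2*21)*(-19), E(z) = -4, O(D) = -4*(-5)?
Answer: -814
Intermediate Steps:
O(D) = 20
P = -798 (P = 42*(-19) = -798)
C = 16 (C = (-4)² = 16)
P - C = -798 - 1*16 = -798 - 16 = -814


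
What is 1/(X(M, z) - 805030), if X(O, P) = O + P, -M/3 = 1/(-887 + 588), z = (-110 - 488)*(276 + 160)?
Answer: -299/318661639 ≈ -9.3830e-7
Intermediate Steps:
z = -260728 (z = -598*436 = -260728)
M = 3/299 (M = -3/(-887 + 588) = -3/(-299) = -3*(-1/299) = 3/299 ≈ 0.010033)
1/(X(M, z) - 805030) = 1/((3/299 - 260728) - 805030) = 1/(-77957669/299 - 805030) = 1/(-318661639/299) = -299/318661639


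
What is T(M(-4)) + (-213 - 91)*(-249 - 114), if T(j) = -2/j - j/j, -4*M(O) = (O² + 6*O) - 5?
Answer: 1434555/13 ≈ 1.1035e+5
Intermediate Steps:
M(O) = 5/4 - 3*O/2 - O²/4 (M(O) = -((O² + 6*O) - 5)/4 = -(-5 + O² + 6*O)/4 = 5/4 - 3*O/2 - O²/4)
T(j) = -1 - 2/j (T(j) = -2/j - 1*1 = -2/j - 1 = -1 - 2/j)
T(M(-4)) + (-213 - 91)*(-249 - 114) = (-2 - (5/4 - 3/2*(-4) - ¼*(-4)²))/(5/4 - 3/2*(-4) - ¼*(-4)²) + (-213 - 91)*(-249 - 114) = (-2 - (5/4 + 6 - ¼*16))/(5/4 + 6 - ¼*16) - 304*(-363) = (-2 - (5/4 + 6 - 4))/(5/4 + 6 - 4) + 110352 = (-2 - 1*13/4)/(13/4) + 110352 = 4*(-2 - 13/4)/13 + 110352 = (4/13)*(-21/4) + 110352 = -21/13 + 110352 = 1434555/13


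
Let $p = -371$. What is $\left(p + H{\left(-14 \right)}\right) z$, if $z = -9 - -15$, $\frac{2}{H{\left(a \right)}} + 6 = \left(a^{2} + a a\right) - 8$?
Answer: $- \frac{140236}{63} \approx -2226.0$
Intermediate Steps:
$H{\left(a \right)} = \frac{2}{-14 + 2 a^{2}}$ ($H{\left(a \right)} = \frac{2}{-6 - \left(8 - a^{2} - a a\right)} = \frac{2}{-6 + \left(\left(a^{2} + a^{2}\right) - 8\right)} = \frac{2}{-6 + \left(2 a^{2} - 8\right)} = \frac{2}{-6 + \left(-8 + 2 a^{2}\right)} = \frac{2}{-14 + 2 a^{2}}$)
$z = 6$ ($z = -9 + 15 = 6$)
$\left(p + H{\left(-14 \right)}\right) z = \left(-371 + \frac{1}{-7 + \left(-14\right)^{2}}\right) 6 = \left(-371 + \frac{1}{-7 + 196}\right) 6 = \left(-371 + \frac{1}{189}\right) 6 = \left(- \frac{70118}{189}\right) 6 = - \frac{140236}{63}$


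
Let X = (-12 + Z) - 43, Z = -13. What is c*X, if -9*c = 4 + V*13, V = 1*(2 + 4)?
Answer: 5576/9 ≈ 619.56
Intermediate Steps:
V = 6 (V = 1*6 = 6)
X = -68 (X = (-12 - 13) - 43 = -25 - 43 = -68)
c = -82/9 (c = -(4 + 6*13)/9 = -(4 + 78)/9 = -⅑*82 = -82/9 ≈ -9.1111)
c*X = -82/9*(-68) = 5576/9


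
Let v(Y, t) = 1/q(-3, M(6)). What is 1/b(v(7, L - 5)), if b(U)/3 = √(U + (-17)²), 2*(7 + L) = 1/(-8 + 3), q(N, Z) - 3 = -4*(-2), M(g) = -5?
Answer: √8745/4770 ≈ 0.019605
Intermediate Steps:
q(N, Z) = 11 (q(N, Z) = 3 - 4*(-2) = 3 + 8 = 11)
L = -71/10 (L = -7 + 1/(2*(-8 + 3)) = -7 + (½)/(-5) = -7 + (½)*(-⅕) = -7 - ⅒ = -71/10 ≈ -7.1000)
v(Y, t) = 1/11
b(U) = 3*√(289 + U) (b(U) = 3*√(U + (-17)²) = 3*√(U + 289) = 3*√(289 + U))
1/b(v(7, L - 5)) = 1/(3*√(289 + 1/11)) = 1/(3*√(3180/11)) = 1/(3*(2*√8745/11)) = 1/(6*√8745/11) = √8745/4770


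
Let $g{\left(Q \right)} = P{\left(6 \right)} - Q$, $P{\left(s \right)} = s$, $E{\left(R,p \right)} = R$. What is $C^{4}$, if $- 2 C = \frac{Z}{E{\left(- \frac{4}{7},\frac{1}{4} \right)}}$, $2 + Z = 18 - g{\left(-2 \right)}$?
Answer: $2401$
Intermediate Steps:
$g{\left(Q \right)} = 6 - Q$
$Z = 8$ ($Z = -2 + \left(18 - \left(6 - -2\right)\right) = -2 + \left(18 - \left(6 + 2\right)\right) = -2 + \left(18 - 8\right) = -2 + 10 = 8$)
$C = 7$ ($C = - \frac{8 \frac{1}{\left(-4\right) \frac{1}{7}}}{2} = - \frac{8 \frac{1}{- \frac{4}{7}}}{2} = - \frac{8 \left(- \frac{7}{4}\right)}{2} = \left(- \frac{1}{2}\right) \left(-14\right) = 7$)
$C^{4} = 7^{4} = 2401$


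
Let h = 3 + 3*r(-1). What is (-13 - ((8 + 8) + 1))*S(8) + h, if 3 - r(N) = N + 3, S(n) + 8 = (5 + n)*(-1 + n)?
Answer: -2484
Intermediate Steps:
S(n) = -8 + (-1 + n)*(5 + n) (S(n) = -8 + (5 + n)*(-1 + n) = -8 + (-1 + n)*(5 + n))
r(N) = -N (r(N) = 3 - (N + 3) = 3 - (3 + N) = 3 + (-3 - N) = -N)
h = 6 (h = 3 + 3*(-1*(-1)) = 3 + 3*1 = 3 + 3 = 6)
(-13 - ((8 + 8) + 1))*S(8) + h = (-13 - ((8 + 8) + 1))*(-13 + 8² + 4*8) + 6 = (-13 - (16 + 1))*(-13 + 64 + 32) + 6 = (-13 - 1*17)*83 + 6 = (-13 - 17)*83 + 6 = -30*83 + 6 = -2490 + 6 = -2484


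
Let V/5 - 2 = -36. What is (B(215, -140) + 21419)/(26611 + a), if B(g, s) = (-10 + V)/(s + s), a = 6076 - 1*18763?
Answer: 299875/194936 ≈ 1.5383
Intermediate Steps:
V = -170 (V = 10 + 5*(-36) = 10 - 180 = -170)
a = -12687 (a = 6076 - 18763 = -12687)
B(g, s) = -90/s (B(g, s) = (-10 - 170)/(s + s) = -180*1/(2*s) = -90/s)
(B(215, -140) + 21419)/(26611 + a) = (-90/(-140) + 21419)/(26611 - 12687) = (-90*(-1/140) + 21419)/13924 = (9/14 + 21419)*(1/13924) = (299875/14)*(1/13924) = 299875/194936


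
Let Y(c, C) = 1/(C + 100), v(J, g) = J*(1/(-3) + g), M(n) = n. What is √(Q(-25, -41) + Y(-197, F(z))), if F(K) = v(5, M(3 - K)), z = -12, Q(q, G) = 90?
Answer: √6084390/260 ≈ 9.4871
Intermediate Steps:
v(J, g) = J*(-⅓ + g)
F(K) = 40/3 - 5*K (F(K) = 5*(-⅓ + (3 - K)) = 5*(8/3 - K) = 40/3 - 5*K)
Y(c, C) = 1/(100 + C)
√(Q(-25, -41) + Y(-197, F(z))) = √(90 + 1/(100 + (40/3 - 5*(-12)))) = √(90 + 1/(100 + (40/3 + 60))) = √(90 + 1/(100 + 220/3)) = √(90 + 1/(520/3)) = √(90 + 3/520) = √(46803/520) = √6084390/260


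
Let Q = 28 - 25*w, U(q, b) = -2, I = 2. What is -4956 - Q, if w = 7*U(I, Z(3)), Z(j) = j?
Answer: -5334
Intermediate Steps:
w = -14 (w = 7*(-2) = -14)
Q = 378 (Q = 28 - 25*(-14) = 28 + 350 = 378)
-4956 - Q = -4956 - 1*378 = -4956 - 378 = -5334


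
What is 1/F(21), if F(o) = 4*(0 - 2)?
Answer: -1/8 ≈ -0.12500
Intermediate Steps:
F(o) = -8 (F(o) = 4*(-2) = -8)
1/F(21) = 1/(-8) = -1/8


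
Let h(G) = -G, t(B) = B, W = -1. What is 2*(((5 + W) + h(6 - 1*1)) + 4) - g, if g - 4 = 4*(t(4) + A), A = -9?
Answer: 22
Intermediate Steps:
g = -16 (g = 4 + 4*(4 - 9) = 4 + 4*(-5) = 4 - 20 = -16)
2*(((5 + W) + h(6 - 1*1)) + 4) - g = 2*(((5 - 1) - (6 - 1*1)) + 4) - 1*(-16) = 2*((4 - (6 - 1)) + 4) + 16 = 2*((4 - 1*5) + 4) + 16 = 2*((4 - 5) + 4) + 16 = 2*(-1 + 4) + 16 = 2*3 + 16 = 6 + 16 = 22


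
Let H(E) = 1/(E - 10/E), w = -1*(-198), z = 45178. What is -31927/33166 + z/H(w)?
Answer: 4194803322769/469062 ≈ 8.9430e+6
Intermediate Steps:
w = 198
-31927/33166 + z/H(w) = -31927/33166 + 45178/((198/(-10 + 198²))) = -31927*1/33166 + 45178/((198/(-10 + 39204))) = -4561/4738 + 45178/((198/39194)) = -4561/4738 + 45178/((198*(1/39194))) = -4561/4738 + 45178/(99/19597) = -4561/4738 + 45178*(19597/99) = -4561/4738 + 885353266/99 = 4194803322769/469062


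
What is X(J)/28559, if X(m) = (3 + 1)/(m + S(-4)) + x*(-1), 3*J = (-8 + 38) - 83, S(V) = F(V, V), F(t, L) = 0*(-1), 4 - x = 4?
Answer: -12/1513627 ≈ -7.9280e-6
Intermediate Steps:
x = 0 (x = 4 - 1*4 = 4 - 4 = 0)
F(t, L) = 0
S(V) = 0
J = -53/3 (J = ((-8 + 38) - 83)/3 = (30 - 83)/3 = (⅓)*(-53) = -53/3 ≈ -17.667)
X(m) = 4/m (X(m) = (3 + 1)/(m + 0) + 0*(-1) = 4/m + 0 = 4/m)
X(J)/28559 = (4/(-53/3))/28559 = (4*(-3/53))*(1/28559) = -12/53*1/28559 = -12/1513627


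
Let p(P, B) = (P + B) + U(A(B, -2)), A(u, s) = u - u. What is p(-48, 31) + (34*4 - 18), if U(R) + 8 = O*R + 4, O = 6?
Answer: 97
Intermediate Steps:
A(u, s) = 0
U(R) = -4 + 6*R (U(R) = -8 + (6*R + 4) = -8 + (4 + 6*R) = -4 + 6*R)
p(P, B) = -4 + B + P (p(P, B) = (P + B) + (-4 + 6*0) = (B + P) + (-4 + 0) = (B + P) - 4 = -4 + B + P)
p(-48, 31) + (34*4 - 18) = (-4 + 31 - 48) + (34*4 - 18) = -21 + (136 - 18) = -21 + 118 = 97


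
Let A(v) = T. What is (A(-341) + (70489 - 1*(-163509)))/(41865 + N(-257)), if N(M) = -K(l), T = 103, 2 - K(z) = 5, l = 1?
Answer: 234101/41868 ≈ 5.5914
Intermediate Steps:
K(z) = -3 (K(z) = 2 - 1*5 = 2 - 5 = -3)
N(M) = 3 (N(M) = -1*(-3) = 3)
A(v) = 103
(A(-341) + (70489 - 1*(-163509)))/(41865 + N(-257)) = (103 + (70489 - 1*(-163509)))/(41865 + 3) = (103 + (70489 + 163509))/41868 = (103 + 233998)*(1/41868) = 234101*(1/41868) = 234101/41868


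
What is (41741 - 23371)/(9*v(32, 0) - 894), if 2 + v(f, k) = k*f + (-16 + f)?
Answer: -9185/384 ≈ -23.919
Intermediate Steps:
v(f, k) = -18 + f + f*k (v(f, k) = -2 + (k*f + (-16 + f)) = -2 + (f*k + (-16 + f)) = -2 + (-16 + f + f*k) = -18 + f + f*k)
(41741 - 23371)/(9*v(32, 0) - 894) = (41741 - 23371)/(9*(-18 + 32 + 32*0) - 894) = 18370/(9*(-18 + 32 + 0) - 894) = 18370/(9*14 - 894) = 18370/(126 - 894) = 18370/(-768) = 18370*(-1/768) = -9185/384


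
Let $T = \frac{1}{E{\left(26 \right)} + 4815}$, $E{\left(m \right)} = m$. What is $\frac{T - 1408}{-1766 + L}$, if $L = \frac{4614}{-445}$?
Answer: $\frac{3033176515}{3826733044} \approx 0.79263$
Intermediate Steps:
$L = - \frac{4614}{445}$ ($L = 4614 \left(- \frac{1}{445}\right) = - \frac{4614}{445} \approx -10.369$)
$T = \frac{1}{4841}$ ($T = \frac{1}{26 + 4815} = \frac{1}{4841} \approx 0.00020657$)
$\frac{T - 1408}{-1766 + L} = \frac{\frac{1}{4841} - 1408}{-1766 - \frac{4614}{445}} = - \frac{6816127}{4841 \left(- \frac{790484}{445}\right)} = \left(- \frac{6816127}{4841}\right) \left(- \frac{445}{790484}\right) = \frac{3033176515}{3826733044}$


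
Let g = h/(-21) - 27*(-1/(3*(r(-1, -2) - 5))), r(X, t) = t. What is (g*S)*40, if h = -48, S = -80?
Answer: -3200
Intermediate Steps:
g = 1 (g = -48/(-21) - 27*(-1/(3*(-2 - 5))) = -48*(-1/21) - 27/((-3*(-7))) = 16/7 - 27/21 = 16/7 - 27*1/21 = 16/7 - 9/7 = 1)
(g*S)*40 = (1*(-80))*40 = -80*40 = -3200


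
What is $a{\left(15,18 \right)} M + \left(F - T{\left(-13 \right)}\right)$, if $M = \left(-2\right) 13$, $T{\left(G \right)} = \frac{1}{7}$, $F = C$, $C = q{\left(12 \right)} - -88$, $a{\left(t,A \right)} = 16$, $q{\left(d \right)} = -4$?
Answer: $- \frac{2325}{7} \approx -332.14$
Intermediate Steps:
$C = 84$ ($C = -4 - -88 = -4 + 88 = 84$)
$F = 84$
$T{\left(G \right)} = \frac{1}{7}$
$M = -26$
$a{\left(15,18 \right)} M + \left(F - T{\left(-13 \right)}\right) = 16 \left(-26\right) + \left(84 - \frac{1}{7}\right) = -416 + \left(84 - \frac{1}{7}\right) = -416 + \frac{587}{7} = - \frac{2325}{7}$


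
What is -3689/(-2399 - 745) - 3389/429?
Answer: -3024145/449592 ≈ -6.7264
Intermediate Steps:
-3689/(-2399 - 745) - 3389/429 = -3689/(-3144) - 3389*1/429 = -3689*(-1/3144) - 3389/429 = 3689/3144 - 3389/429 = -3024145/449592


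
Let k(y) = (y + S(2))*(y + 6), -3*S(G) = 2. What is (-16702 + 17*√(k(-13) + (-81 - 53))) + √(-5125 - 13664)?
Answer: -16702 + I*√18789 + 17*I*√345/3 ≈ -16702.0 + 242.33*I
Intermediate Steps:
S(G) = -⅔ (S(G) = -⅓*2 = -⅔)
k(y) = (6 + y)*(-⅔ + y) (k(y) = (y - ⅔)*(y + 6) = (-⅔ + y)*(6 + y) = (6 + y)*(-⅔ + y))
(-16702 + 17*√(k(-13) + (-81 - 53))) + √(-5125 - 13664) = (-16702 + 17*√((-4 + (-13)² + (16/3)*(-13)) + (-81 - 53))) + √(-5125 - 13664) = (-16702 + 17*√((-4 + 169 - 208/3) - 134)) + √(-18789) = (-16702 + 17*√(287/3 - 134)) + I*√18789 = (-16702 + 17*√(-115/3)) + I*√18789 = (-16702 + 17*(I*√345/3)) + I*√18789 = (-16702 + 17*I*√345/3) + I*√18789 = -16702 + I*√18789 + 17*I*√345/3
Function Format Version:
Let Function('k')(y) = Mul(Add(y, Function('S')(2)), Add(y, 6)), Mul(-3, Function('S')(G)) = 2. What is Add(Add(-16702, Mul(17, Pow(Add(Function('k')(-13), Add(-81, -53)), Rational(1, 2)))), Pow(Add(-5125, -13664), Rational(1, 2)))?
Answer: Add(-16702, Mul(I, Pow(18789, Rational(1, 2))), Mul(Rational(17, 3), I, Pow(345, Rational(1, 2)))) ≈ Add(-16702., Mul(242.33, I))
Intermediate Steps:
Function('S')(G) = Rational(-2, 3) (Function('S')(G) = Mul(Rational(-1, 3), 2) = Rational(-2, 3))
Function('k')(y) = Mul(Add(6, y), Add(Rational(-2, 3), y)) (Function('k')(y) = Mul(Add(y, Rational(-2, 3)), Add(y, 6)) = Mul(Add(Rational(-2, 3), y), Add(6, y)) = Mul(Add(6, y), Add(Rational(-2, 3), y)))
Add(Add(-16702, Mul(17, Pow(Add(Function('k')(-13), Add(-81, -53)), Rational(1, 2)))), Pow(Add(-5125, -13664), Rational(1, 2))) = Add(Add(-16702, Mul(17, Pow(Add(Add(-4, Pow(-13, 2), Mul(Rational(16, 3), -13)), Add(-81, -53)), Rational(1, 2)))), Pow(Add(-5125, -13664), Rational(1, 2))) = Add(Add(-16702, Mul(17, Pow(Add(Add(-4, 169, Rational(-208, 3)), -134), Rational(1, 2)))), Pow(-18789, Rational(1, 2))) = Add(Add(-16702, Mul(17, Pow(Add(Rational(287, 3), -134), Rational(1, 2)))), Mul(I, Pow(18789, Rational(1, 2)))) = Add(Add(-16702, Mul(17, Pow(Rational(-115, 3), Rational(1, 2)))), Mul(I, Pow(18789, Rational(1, 2)))) = Add(Add(-16702, Mul(17, Mul(Rational(1, 3), I, Pow(345, Rational(1, 2))))), Mul(I, Pow(18789, Rational(1, 2)))) = Add(Add(-16702, Mul(Rational(17, 3), I, Pow(345, Rational(1, 2)))), Mul(I, Pow(18789, Rational(1, 2)))) = Add(-16702, Mul(I, Pow(18789, Rational(1, 2))), Mul(Rational(17, 3), I, Pow(345, Rational(1, 2))))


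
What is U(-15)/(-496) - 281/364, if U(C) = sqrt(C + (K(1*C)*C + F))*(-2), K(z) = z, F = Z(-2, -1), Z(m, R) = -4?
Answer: -281/364 + sqrt(206)/248 ≈ -0.71410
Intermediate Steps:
F = -4
U(C) = -2*sqrt(-4 + C + C**2) (U(C) = sqrt(C + ((1*C)*C - 4))*(-2) = sqrt(C + (C*C - 4))*(-2) = sqrt(C + (C**2 - 4))*(-2) = sqrt(C + (-4 + C**2))*(-2) = sqrt(-4 + C + C**2)*(-2) = -2*sqrt(-4 + C + C**2))
U(-15)/(-496) - 281/364 = -2*sqrt(-4 - 15 + (-15)**2)/(-496) - 281/364 = -2*sqrt(-4 - 15 + 225)*(-1/496) - 281*1/364 = -2*sqrt(206)*(-1/496) - 281/364 = sqrt(206)/248 - 281/364 = -281/364 + sqrt(206)/248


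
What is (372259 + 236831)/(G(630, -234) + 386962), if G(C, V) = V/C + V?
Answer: 21318150/13535467 ≈ 1.5750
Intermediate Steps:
G(C, V) = V + V/C
(372259 + 236831)/(G(630, -234) + 386962) = (372259 + 236831)/((-234 - 234/630) + 386962) = 609090/((-234 - 234*1/630) + 386962) = 609090/((-234 - 13/35) + 386962) = 609090/(-8203/35 + 386962) = 609090/(13535467/35) = 609090*(35/13535467) = 21318150/13535467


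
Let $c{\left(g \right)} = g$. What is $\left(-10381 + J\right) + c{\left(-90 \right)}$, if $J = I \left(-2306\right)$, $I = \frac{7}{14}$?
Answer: $-11624$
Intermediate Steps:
$I = \frac{1}{2}$ ($I = 7 \cdot \frac{1}{14} = \frac{1}{2} \approx 0.5$)
$J = -1153$ ($J = \frac{1}{2} \left(-2306\right) = -1153$)
$\left(-10381 + J\right) + c{\left(-90 \right)} = \left(-10381 - 1153\right) - 90 = -11534 - 90 = -11624$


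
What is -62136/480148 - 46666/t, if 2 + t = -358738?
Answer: 14489741/21531036690 ≈ 0.00067297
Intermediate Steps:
t = -358740 (t = -2 - 358738 = -358740)
-62136/480148 - 46666/t = -62136/480148 - 46666/(-358740) = -62136*1/480148 - 46666*(-1/358740) = -15534/120037 + 23333/179370 = 14489741/21531036690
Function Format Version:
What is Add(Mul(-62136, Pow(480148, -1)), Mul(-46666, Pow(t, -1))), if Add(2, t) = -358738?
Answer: Rational(14489741, 21531036690) ≈ 0.00067297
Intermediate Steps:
t = -358740 (t = Add(-2, -358738) = -358740)
Add(Mul(-62136, Pow(480148, -1)), Mul(-46666, Pow(t, -1))) = Add(Mul(-62136, Pow(480148, -1)), Mul(-46666, Pow(-358740, -1))) = Add(Mul(-62136, Rational(1, 480148)), Mul(-46666, Rational(-1, 358740))) = Add(Rational(-15534, 120037), Rational(23333, 179370)) = Rational(14489741, 21531036690)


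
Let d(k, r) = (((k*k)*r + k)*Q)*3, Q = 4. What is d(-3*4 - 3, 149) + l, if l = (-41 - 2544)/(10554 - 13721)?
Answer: 1273516625/3167 ≈ 4.0212e+5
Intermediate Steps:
d(k, r) = 12*k + 12*r*k² (d(k, r) = (((k*k)*r + k)*4)*3 = ((k²*r + k)*4)*3 = ((r*k² + k)*4)*3 = ((k + r*k²)*4)*3 = (4*k + 4*r*k²)*3 = 12*k + 12*r*k²)
l = 2585/3167 (l = -2585/(-3167) = -2585*(-1/3167) = 2585/3167 ≈ 0.81623)
d(-3*4 - 3, 149) + l = 12*(-3*4 - 3)*(1 + (-3*4 - 3)*149) + 2585/3167 = 12*(-12 - 3)*(1 + (-12 - 3)*149) + 2585/3167 = 12*(-15)*(1 - 15*149) + 2585/3167 = 12*(-15)*(1 - 2235) + 2585/3167 = 12*(-15)*(-2234) + 2585/3167 = 402120 + 2585/3167 = 1273516625/3167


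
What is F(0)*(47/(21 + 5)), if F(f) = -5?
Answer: -235/26 ≈ -9.0385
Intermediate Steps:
F(0)*(47/(21 + 5)) = -235/(21 + 5) = -235/26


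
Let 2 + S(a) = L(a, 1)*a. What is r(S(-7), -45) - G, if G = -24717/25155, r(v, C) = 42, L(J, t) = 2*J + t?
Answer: 360409/8385 ≈ 42.983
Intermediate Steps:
L(J, t) = t + 2*J
S(a) = -2 + a*(1 + 2*a) (S(a) = -2 + (1 + 2*a)*a = -2 + a*(1 + 2*a))
G = -8239/8385 (G = -24717*1/25155 = -8239/8385 ≈ -0.98259)
r(S(-7), -45) - G = 42 - 1*(-8239/8385) = 42 + 8239/8385 = 360409/8385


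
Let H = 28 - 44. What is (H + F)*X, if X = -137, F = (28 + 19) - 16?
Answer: -2055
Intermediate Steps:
F = 31 (F = 47 - 16 = 31)
H = -16
(H + F)*X = (-16 + 31)*(-137) = 15*(-137) = -2055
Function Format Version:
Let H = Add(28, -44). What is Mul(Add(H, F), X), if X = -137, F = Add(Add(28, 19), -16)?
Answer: -2055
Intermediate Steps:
F = 31 (F = Add(47, -16) = 31)
H = -16
Mul(Add(H, F), X) = Mul(Add(-16, 31), -137) = Mul(15, -137) = -2055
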